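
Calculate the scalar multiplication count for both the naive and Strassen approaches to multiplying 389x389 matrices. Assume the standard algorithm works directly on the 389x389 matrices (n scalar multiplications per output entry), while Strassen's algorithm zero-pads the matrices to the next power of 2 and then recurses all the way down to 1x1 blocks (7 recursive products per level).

Matrix multiplication for 389x389 matrices:

Strassen's algorithm requires power-of-2 dimensions. Pad 389x389 to 512x512 (next power of 2).

Standard algorithm: 389^3 = 58863869 multiplications
Strassen's algorithm: 7^(log2(512)) = 7^9 = 40353607 multiplications
Savings: 58863869 - 40353607 = 18510262 multiplications

Standard: 58863869 multiplications (389^3). Strassen: 40353607 multiplications (7^9, after padding to 512x512). Strassen reduces 8 recursive multiplications to 7 at each level.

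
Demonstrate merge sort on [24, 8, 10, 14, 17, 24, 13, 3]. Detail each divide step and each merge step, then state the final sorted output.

Merge sort trace:

Split: [24, 8, 10, 14, 17, 24, 13, 3] -> [24, 8, 10, 14] and [17, 24, 13, 3]
  Split: [24, 8, 10, 14] -> [24, 8] and [10, 14]
    Split: [24, 8] -> [24] and [8]
    Merge: [24] + [8] -> [8, 24]
    Split: [10, 14] -> [10] and [14]
    Merge: [10] + [14] -> [10, 14]
  Merge: [8, 24] + [10, 14] -> [8, 10, 14, 24]
  Split: [17, 24, 13, 3] -> [17, 24] and [13, 3]
    Split: [17, 24] -> [17] and [24]
    Merge: [17] + [24] -> [17, 24]
    Split: [13, 3] -> [13] and [3]
    Merge: [13] + [3] -> [3, 13]
  Merge: [17, 24] + [3, 13] -> [3, 13, 17, 24]
Merge: [8, 10, 14, 24] + [3, 13, 17, 24] -> [3, 8, 10, 13, 14, 17, 24, 24]

Final sorted array: [3, 8, 10, 13, 14, 17, 24, 24]

The merge sort proceeds by recursively splitting the array and merging sorted halves.
After all merges, the sorted array is [3, 8, 10, 13, 14, 17, 24, 24].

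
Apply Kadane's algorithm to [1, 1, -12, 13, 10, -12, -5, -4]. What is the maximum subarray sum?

Using Kadane's algorithm on [1, 1, -12, 13, 10, -12, -5, -4]:

Scanning through the array:
Position 1 (value 1): max_ending_here = 2, max_so_far = 2
Position 2 (value -12): max_ending_here = -10, max_so_far = 2
Position 3 (value 13): max_ending_here = 13, max_so_far = 13
Position 4 (value 10): max_ending_here = 23, max_so_far = 23
Position 5 (value -12): max_ending_here = 11, max_so_far = 23
Position 6 (value -5): max_ending_here = 6, max_so_far = 23
Position 7 (value -4): max_ending_here = 2, max_so_far = 23

Maximum subarray: [13, 10]
Maximum sum: 23

The maximum subarray is [13, 10] with sum 23. This subarray runs from index 3 to index 4.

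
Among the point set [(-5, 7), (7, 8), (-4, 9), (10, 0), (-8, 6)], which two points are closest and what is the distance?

Computing all pairwise distances among 5 points:

d((-5, 7), (7, 8)) = 12.0416
d((-5, 7), (-4, 9)) = 2.2361 <-- minimum
d((-5, 7), (10, 0)) = 16.5529
d((-5, 7), (-8, 6)) = 3.1623
d((7, 8), (-4, 9)) = 11.0454
d((7, 8), (10, 0)) = 8.544
d((7, 8), (-8, 6)) = 15.1327
d((-4, 9), (10, 0)) = 16.6433
d((-4, 9), (-8, 6)) = 5.0
d((10, 0), (-8, 6)) = 18.9737

Closest pair: (-5, 7) and (-4, 9) with distance 2.2361

The closest pair is (-5, 7) and (-4, 9) with Euclidean distance 2.2361. For 5 points, brute-force pairwise comparison is shown above. For large n, the divide-and-conquer algorithm (sort by x, recurse on halves, check the dividing strip) achieves O(n log n).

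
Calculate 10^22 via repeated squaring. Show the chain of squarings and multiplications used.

Computing 10^22 by squaring (build up from 10^1; each line after the first costs one multiplication):

10^1 = 10
10^2 = (10^1)^2 = 10^2 = 100
10^4 = (10^2)^2 = 100^2 = 10000
10^5 = 10 * 10^4 = 10 * 10000 = 100000
10^10 = (10^5)^2 = 100000^2 = 10000000000
10^11 = 10 * 10^10 = 10 * 10000000000 = 100000000000
10^22 = (10^11)^2 = 100000000000^2 = 10000000000000000000000

Result: 10000000000000000000000
Multiplications needed: 6 (6 lines after 10^1)

10^22 = 10000000000000000000000. Using exponentiation by squaring, this requires 6 multiplications. The key idea: if the exponent is even, square the half-power; if odd, multiply by the base once.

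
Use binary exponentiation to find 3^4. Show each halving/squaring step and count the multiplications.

Computing 3^4 by squaring (build up from 3^1; each line after the first costs one multiplication):

3^1 = 3
3^2 = (3^1)^2 = 3^2 = 9
3^4 = (3^2)^2 = 9^2 = 81

Result: 81
Multiplications needed: 2 (2 lines after 3^1)

3^4 = 81. Using exponentiation by squaring, this requires 2 multiplications. The key idea: if the exponent is even, square the half-power; if odd, multiply by the base once.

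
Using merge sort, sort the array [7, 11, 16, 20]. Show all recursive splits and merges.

Merge sort trace:

Split: [7, 11, 16, 20] -> [7, 11] and [16, 20]
  Split: [7, 11] -> [7] and [11]
  Merge: [7] + [11] -> [7, 11]
  Split: [16, 20] -> [16] and [20]
  Merge: [16] + [20] -> [16, 20]
Merge: [7, 11] + [16, 20] -> [7, 11, 16, 20]

Final sorted array: [7, 11, 16, 20]

The merge sort proceeds by recursively splitting the array and merging sorted halves.
After all merges, the sorted array is [7, 11, 16, 20].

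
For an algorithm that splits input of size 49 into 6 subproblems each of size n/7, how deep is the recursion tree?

For divide and conquer with division factor 7:

Problem sizes at each level:
Level 0: 49
Level 1: 7
Level 2: 1

The root is level 0 and the size-1 base case is level 2 (the tree spans levels 0 through 2, i.e. 3 levels counting the root), so the depth is the number of divisions: log_7(49) = 2

The recursion tree depth is log_7(49) = 2. At each level, the problem size is divided by 7, so it takes 2 divisions to reduce to a base case of size 1. The algorithm makes 6 recursive calls at each level.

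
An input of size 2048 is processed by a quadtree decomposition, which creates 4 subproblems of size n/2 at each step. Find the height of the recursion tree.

For divide and conquer with division factor 2:

Problem sizes at each level:
Level 0: 2048
Level 1: 1024
Level 2: 512
Level 3: 256
Level 4: 128
Level 5: 64
Level 6: 32
Level 7: 16
Level 8: 8
Level 9: 4
Level 10: 2
Level 11: 1

The root is level 0 and the size-1 base case is level 11 (the tree spans levels 0 through 11, i.e. 12 levels counting the root), so the depth is the number of divisions: log_2(2048) = 11

The recursion tree depth is log_2(2048) = 11. At each level, the problem size is divided by 2, so it takes 11 divisions to reduce to a base case of size 1. The algorithm makes 4 recursive calls at each level.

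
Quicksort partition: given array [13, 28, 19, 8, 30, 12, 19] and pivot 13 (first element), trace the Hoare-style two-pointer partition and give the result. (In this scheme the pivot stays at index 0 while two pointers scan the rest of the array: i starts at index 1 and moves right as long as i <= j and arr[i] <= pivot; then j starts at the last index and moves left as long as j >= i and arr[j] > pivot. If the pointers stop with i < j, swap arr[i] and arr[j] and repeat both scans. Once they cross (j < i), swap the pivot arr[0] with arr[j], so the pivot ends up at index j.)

Hoare-style two-pointer partition with pivot = 13:

Initial array: [13, 28, 19, 8, 30, 12, 19]

Pointers start at i = 1, j = 6.
i stops at index 1 (arr[1]=28 > 13), j stops at index 5 (arr[5]=12 <= 13): swap arr[1] and arr[5], array becomes [13, 12, 19, 8, 30, 28, 19]
i stops at index 2 (arr[2]=19 > 13), j stops at index 3 (arr[3]=8 <= 13): swap arr[2] and arr[3], array becomes [13, 12, 8, 19, 30, 28, 19]
i ends at 3, j ends at 2: the pointers have crossed (j < i), so scanning stops.

Swap pivot arr[0] with arr[2] to place pivot at position 2: [8, 12, 13, 19, 30, 28, 19]
Pivot position: 2

After partitioning with pivot 13, the array becomes [8, 12, 13, 19, 30, 28, 19]. The pivot is placed at index 2. All elements to the left of the pivot are <= 13, and all elements to the right are > 13.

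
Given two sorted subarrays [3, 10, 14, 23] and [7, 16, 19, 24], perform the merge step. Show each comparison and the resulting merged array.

Merging process:

Compare 3 vs 7: take 3 from left. Merged: [3]
Compare 10 vs 7: take 7 from right. Merged: [3, 7]
Compare 10 vs 16: take 10 from left. Merged: [3, 7, 10]
Compare 14 vs 16: take 14 from left. Merged: [3, 7, 10, 14]
Compare 23 vs 16: take 16 from right. Merged: [3, 7, 10, 14, 16]
Compare 23 vs 19: take 19 from right. Merged: [3, 7, 10, 14, 16, 19]
Compare 23 vs 24: take 23 from left. Merged: [3, 7, 10, 14, 16, 19, 23]
Append remaining from right: [24]. Merged: [3, 7, 10, 14, 16, 19, 23, 24]

Final merged array: [3, 7, 10, 14, 16, 19, 23, 24]
Total comparisons: 7

The merged array is [3, 7, 10, 14, 16, 19, 23, 24], requiring 7 comparisons. The merge step runs in O(n) time where n is the total number of elements.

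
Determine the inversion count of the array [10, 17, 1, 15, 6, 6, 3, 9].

Finding inversions in [10, 17, 1, 15, 6, 6, 3, 9]:

(0, 2): arr[0]=10 > arr[2]=1
(0, 4): arr[0]=10 > arr[4]=6
(0, 5): arr[0]=10 > arr[5]=6
(0, 6): arr[0]=10 > arr[6]=3
(0, 7): arr[0]=10 > arr[7]=9
(1, 2): arr[1]=17 > arr[2]=1
(1, 3): arr[1]=17 > arr[3]=15
(1, 4): arr[1]=17 > arr[4]=6
(1, 5): arr[1]=17 > arr[5]=6
(1, 6): arr[1]=17 > arr[6]=3
(1, 7): arr[1]=17 > arr[7]=9
(3, 4): arr[3]=15 > arr[4]=6
(3, 5): arr[3]=15 > arr[5]=6
(3, 6): arr[3]=15 > arr[6]=3
(3, 7): arr[3]=15 > arr[7]=9
(4, 6): arr[4]=6 > arr[6]=3
(5, 6): arr[5]=6 > arr[6]=3

Total inversions: 17

The array has 17 inversion(s): (0,2), (0,4), (0,5), (0,6), (0,7), (1,2), (1,3), (1,4), (1,5), (1,6), (1,7), (3,4), (3,5), (3,6), (3,7), (4,6), (5,6). Each pair (i,j) satisfies i < j and arr[i] > arr[j].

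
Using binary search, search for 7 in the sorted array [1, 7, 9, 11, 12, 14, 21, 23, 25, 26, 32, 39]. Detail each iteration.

Binary search for 7 in [1, 7, 9, 11, 12, 14, 21, 23, 25, 26, 32, 39]:

lo=0, hi=11, mid=5, arr[mid]=14 -> 14 > 7, search left half
lo=0, hi=4, mid=2, arr[mid]=9 -> 9 > 7, search left half
lo=0, hi=1, mid=0, arr[mid]=1 -> 1 < 7, search right half
lo=1, hi=1, mid=1, arr[mid]=7 -> Found target at index 1!

Binary search finds 7 at index 1 after 4 comparisons. The search repeatedly halves the search space by comparing with the middle element.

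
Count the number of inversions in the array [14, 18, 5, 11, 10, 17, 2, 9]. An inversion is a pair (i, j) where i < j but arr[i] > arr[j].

Finding inversions in [14, 18, 5, 11, 10, 17, 2, 9]:

(0, 2): arr[0]=14 > arr[2]=5
(0, 3): arr[0]=14 > arr[3]=11
(0, 4): arr[0]=14 > arr[4]=10
(0, 6): arr[0]=14 > arr[6]=2
(0, 7): arr[0]=14 > arr[7]=9
(1, 2): arr[1]=18 > arr[2]=5
(1, 3): arr[1]=18 > arr[3]=11
(1, 4): arr[1]=18 > arr[4]=10
(1, 5): arr[1]=18 > arr[5]=17
(1, 6): arr[1]=18 > arr[6]=2
(1, 7): arr[1]=18 > arr[7]=9
(2, 6): arr[2]=5 > arr[6]=2
(3, 4): arr[3]=11 > arr[4]=10
(3, 6): arr[3]=11 > arr[6]=2
(3, 7): arr[3]=11 > arr[7]=9
(4, 6): arr[4]=10 > arr[6]=2
(4, 7): arr[4]=10 > arr[7]=9
(5, 6): arr[5]=17 > arr[6]=2
(5, 7): arr[5]=17 > arr[7]=9

Total inversions: 19

The array has 19 inversion(s): (0,2), (0,3), (0,4), (0,6), (0,7), (1,2), (1,3), (1,4), (1,5), (1,6), (1,7), (2,6), (3,4), (3,6), (3,7), (4,6), (4,7), (5,6), (5,7). Each pair (i,j) satisfies i < j and arr[i] > arr[j].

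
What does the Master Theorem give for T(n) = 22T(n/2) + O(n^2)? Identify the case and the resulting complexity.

Master Theorem for T(n) = 22T(n/2) + O(n^2):

a = 22, b = 2, c = 2
log_b(a) = log_2(22) = 4.4594

Case 1: c = 2 < log_2(22) = 4.4594
T(n) = O(n^(log_2 22))

For T(n) = 22T(n/2) + O(n^2): log_2(22) = 4.4594. This is Case 1 of the Master Theorem (c < log_b(a), work dominated by leaves), giving O(n^(log_2 22)).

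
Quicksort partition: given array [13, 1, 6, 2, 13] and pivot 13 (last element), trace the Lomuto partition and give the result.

Lomuto partition with pivot = 13:

Initial array: [13, 1, 6, 2, 13]

arr[0]=13 <= 13: swap with position 0, array becomes [13, 1, 6, 2, 13]
arr[1]=1 <= 13: swap with position 1, array becomes [13, 1, 6, 2, 13]
arr[2]=6 <= 13: swap with position 2, array becomes [13, 1, 6, 2, 13]
arr[3]=2 <= 13: swap with position 3, array becomes [13, 1, 6, 2, 13]

Place pivot at position 4: [13, 1, 6, 2, 13]
Pivot position: 4

After partitioning with pivot 13, the array becomes [13, 1, 6, 2, 13]. The pivot is placed at index 4. All elements to the left of the pivot are <= 13, and all elements to the right are > 13.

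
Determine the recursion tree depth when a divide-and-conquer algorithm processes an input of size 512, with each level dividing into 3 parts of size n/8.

For divide and conquer with division factor 8:

Problem sizes at each level:
Level 0: 512
Level 1: 64
Level 2: 8
Level 3: 1

The root is level 0 and the size-1 base case is level 3 (the tree spans levels 0 through 3, i.e. 4 levels counting the root), so the depth is the number of divisions: log_8(512) = 3

The recursion tree depth is log_8(512) = 3. At each level, the problem size is divided by 8, so it takes 3 divisions to reduce to a base case of size 1. The algorithm makes 3 recursive calls at each level.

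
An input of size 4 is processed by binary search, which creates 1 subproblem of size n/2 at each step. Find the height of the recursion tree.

For divide and conquer with division factor 2:

Problem sizes at each level:
Level 0: 4
Level 1: 2
Level 2: 1

The root is level 0 and the size-1 base case is level 2 (the tree spans levels 0 through 2, i.e. 3 levels counting the root), so the depth is the number of divisions: log_2(4) = 2

The recursion tree depth is log_2(4) = 2. At each level, the problem size is divided by 2, so it takes 2 divisions to reduce to a base case of size 1. The algorithm makes 1 recursive call at each level.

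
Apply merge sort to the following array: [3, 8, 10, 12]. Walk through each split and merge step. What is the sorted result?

Merge sort trace:

Split: [3, 8, 10, 12] -> [3, 8] and [10, 12]
  Split: [3, 8] -> [3] and [8]
  Merge: [3] + [8] -> [3, 8]
  Split: [10, 12] -> [10] and [12]
  Merge: [10] + [12] -> [10, 12]
Merge: [3, 8] + [10, 12] -> [3, 8, 10, 12]

Final sorted array: [3, 8, 10, 12]

The merge sort proceeds by recursively splitting the array and merging sorted halves.
After all merges, the sorted array is [3, 8, 10, 12].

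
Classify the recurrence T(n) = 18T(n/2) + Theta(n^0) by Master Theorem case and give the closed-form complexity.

Master Theorem for T(n) = 18T(n/2) + O(n^0):

a = 18, b = 2, c = 0
log_b(a) = log_2(18) = 4.1699

Case 1: c = 0 < log_2(18) = 4.1699
T(n) = O(n^(log_2 18))

For T(n) = 18T(n/2) + O(n^0): log_2(18) = 4.1699. This is Case 1 of the Master Theorem (c < log_b(a), work dominated by leaves), giving O(n^(log_2 18)).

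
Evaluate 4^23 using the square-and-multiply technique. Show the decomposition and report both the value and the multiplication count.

Computing 4^23 by squaring (build up from 4^1; each line after the first costs one multiplication):

4^1 = 4
4^2 = (4^1)^2 = 4^2 = 16
4^4 = (4^2)^2 = 16^2 = 256
4^5 = 4 * 4^4 = 4 * 256 = 1024
4^10 = (4^5)^2 = 1024^2 = 1048576
4^11 = 4 * 4^10 = 4 * 1048576 = 4194304
4^22 = (4^11)^2 = 4194304^2 = 17592186044416
4^23 = 4 * 4^22 = 4 * 17592186044416 = 70368744177664

Result: 70368744177664
Multiplications needed: 7 (7 lines after 4^1)

4^23 = 70368744177664. Using exponentiation by squaring, this requires 7 multiplications. The key idea: if the exponent is even, square the half-power; if odd, multiply by the base once.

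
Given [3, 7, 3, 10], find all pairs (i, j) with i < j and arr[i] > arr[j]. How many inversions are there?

Finding inversions in [3, 7, 3, 10]:

(1, 2): arr[1]=7 > arr[2]=3

Total inversions: 1

The array has 1 inversion(s): (1,2). Each pair (i,j) satisfies i < j and arr[i] > arr[j].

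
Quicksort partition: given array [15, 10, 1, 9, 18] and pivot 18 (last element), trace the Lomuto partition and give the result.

Lomuto partition with pivot = 18:

Initial array: [15, 10, 1, 9, 18]

arr[0]=15 <= 18: swap with position 0, array becomes [15, 10, 1, 9, 18]
arr[1]=10 <= 18: swap with position 1, array becomes [15, 10, 1, 9, 18]
arr[2]=1 <= 18: swap with position 2, array becomes [15, 10, 1, 9, 18]
arr[3]=9 <= 18: swap with position 3, array becomes [15, 10, 1, 9, 18]

Place pivot at position 4: [15, 10, 1, 9, 18]
Pivot position: 4

After partitioning with pivot 18, the array becomes [15, 10, 1, 9, 18]. The pivot is placed at index 4. All elements to the left of the pivot are <= 18, and all elements to the right are > 18.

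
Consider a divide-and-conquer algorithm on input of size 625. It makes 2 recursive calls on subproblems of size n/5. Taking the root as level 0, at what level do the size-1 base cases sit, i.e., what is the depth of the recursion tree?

For divide and conquer with division factor 5:

Problem sizes at each level:
Level 0: 625
Level 1: 125
Level 2: 25
Level 3: 5
Level 4: 1

The root is level 0 and the size-1 base case is level 4 (the tree spans levels 0 through 4, i.e. 5 levels counting the root), so the depth is the number of divisions: log_5(625) = 4

The recursion tree depth is log_5(625) = 4. At each level, the problem size is divided by 5, so it takes 4 divisions to reduce to a base case of size 1. The algorithm makes 2 recursive calls at each level.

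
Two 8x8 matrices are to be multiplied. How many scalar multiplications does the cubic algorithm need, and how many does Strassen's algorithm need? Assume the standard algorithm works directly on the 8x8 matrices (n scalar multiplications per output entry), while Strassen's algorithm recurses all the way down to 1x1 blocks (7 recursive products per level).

Matrix multiplication for 8x8 matrices:

Standard algorithm: 8^3 = 512 multiplications
Strassen's algorithm: 7^(log2(8)) = 7^3 = 343 multiplications
Savings: 512 - 343 = 169 multiplications

Standard: 512 multiplications (8^3). Strassen: 343 multiplications (7^3). Strassen reduces 8 recursive multiplications to 7 at each level.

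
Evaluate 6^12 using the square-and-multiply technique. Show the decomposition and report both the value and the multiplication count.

Computing 6^12 by squaring (build up from 6^1; each line after the first costs one multiplication):

6^1 = 6
6^2 = (6^1)^2 = 6^2 = 36
6^3 = 6 * 6^2 = 6 * 36 = 216
6^6 = (6^3)^2 = 216^2 = 46656
6^12 = (6^6)^2 = 46656^2 = 2176782336

Result: 2176782336
Multiplications needed: 4 (4 lines after 6^1)

6^12 = 2176782336. Using exponentiation by squaring, this requires 4 multiplications. The key idea: if the exponent is even, square the half-power; if odd, multiply by the base once.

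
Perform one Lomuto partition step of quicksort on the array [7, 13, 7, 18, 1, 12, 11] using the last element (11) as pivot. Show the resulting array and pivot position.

Lomuto partition with pivot = 11:

Initial array: [7, 13, 7, 18, 1, 12, 11]

arr[0]=7 <= 11: swap with position 0, array becomes [7, 13, 7, 18, 1, 12, 11]
arr[1]=13 > 11: no swap
arr[2]=7 <= 11: swap with position 1, array becomes [7, 7, 13, 18, 1, 12, 11]
arr[3]=18 > 11: no swap
arr[4]=1 <= 11: swap with position 2, array becomes [7, 7, 1, 18, 13, 12, 11]
arr[5]=12 > 11: no swap

Place pivot at position 3: [7, 7, 1, 11, 13, 12, 18]
Pivot position: 3

After partitioning with pivot 11, the array becomes [7, 7, 1, 11, 13, 12, 18]. The pivot is placed at index 3. All elements to the left of the pivot are <= 11, and all elements to the right are > 11.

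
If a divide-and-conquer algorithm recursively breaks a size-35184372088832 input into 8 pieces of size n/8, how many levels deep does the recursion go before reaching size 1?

For divide and conquer with division factor 8:

Problem sizes at each level:
Level 0: 35184372088832
Level 1: 4398046511104
Level 2: 549755813888
Level 3: 68719476736
Level 4: 8589934592
Level 5: 1073741824
Level 6: 134217728
Level 7: 16777216
Level 8: 2097152
Level 9: 262144
Level 10: 32768
Level 11: 4096
Level 12: 512
Level 13: 64
Level 14: 8
Level 15: 1

The root is level 0 and the size-1 base case is level 15 (the tree spans levels 0 through 15, i.e. 16 levels counting the root), so the depth is the number of divisions: log_8(35184372088832) = 15

The recursion tree depth is log_8(35184372088832) = 15. At each level, the problem size is divided by 8, so it takes 15 divisions to reduce to a base case of size 1. The algorithm makes 8 recursive calls at each level.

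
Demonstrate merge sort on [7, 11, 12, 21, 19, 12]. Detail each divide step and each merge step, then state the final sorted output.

Merge sort trace:

Split: [7, 11, 12, 21, 19, 12] -> [7, 11, 12] and [21, 19, 12]
  Split: [7, 11, 12] -> [7] and [11, 12]
    Split: [11, 12] -> [11] and [12]
    Merge: [11] + [12] -> [11, 12]
  Merge: [7] + [11, 12] -> [7, 11, 12]
  Split: [21, 19, 12] -> [21] and [19, 12]
    Split: [19, 12] -> [19] and [12]
    Merge: [19] + [12] -> [12, 19]
  Merge: [21] + [12, 19] -> [12, 19, 21]
Merge: [7, 11, 12] + [12, 19, 21] -> [7, 11, 12, 12, 19, 21]

Final sorted array: [7, 11, 12, 12, 19, 21]

The merge sort proceeds by recursively splitting the array and merging sorted halves.
After all merges, the sorted array is [7, 11, 12, 12, 19, 21].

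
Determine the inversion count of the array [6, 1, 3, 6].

Finding inversions in [6, 1, 3, 6]:

(0, 1): arr[0]=6 > arr[1]=1
(0, 2): arr[0]=6 > arr[2]=3

Total inversions: 2

The array has 2 inversion(s): (0,1), (0,2). Each pair (i,j) satisfies i < j and arr[i] > arr[j].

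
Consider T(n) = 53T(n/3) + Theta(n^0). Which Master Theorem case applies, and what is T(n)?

Master Theorem for T(n) = 53T(n/3) + O(n^0):

a = 53, b = 3, c = 0
log_b(a) = log_3(53) = 3.6139

Case 1: c = 0 < log_3(53) = 3.6139
T(n) = O(n^(log_3 53))

For T(n) = 53T(n/3) + O(n^0): log_3(53) = 3.6139. This is Case 1 of the Master Theorem (c < log_b(a), work dominated by leaves), giving O(n^(log_3 53)).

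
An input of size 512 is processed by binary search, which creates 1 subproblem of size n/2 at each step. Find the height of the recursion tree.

For divide and conquer with division factor 2:

Problem sizes at each level:
Level 0: 512
Level 1: 256
Level 2: 128
Level 3: 64
Level 4: 32
Level 5: 16
Level 6: 8
Level 7: 4
Level 8: 2
Level 9: 1

The root is level 0 and the size-1 base case is level 9 (the tree spans levels 0 through 9, i.e. 10 levels counting the root), so the depth is the number of divisions: log_2(512) = 9

The recursion tree depth is log_2(512) = 9. At each level, the problem size is divided by 2, so it takes 9 divisions to reduce to a base case of size 1. The algorithm makes 1 recursive call at each level.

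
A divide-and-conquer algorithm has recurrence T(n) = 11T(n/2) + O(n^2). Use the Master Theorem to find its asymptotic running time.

Master Theorem for T(n) = 11T(n/2) + O(n^2):

a = 11, b = 2, c = 2
log_b(a) = log_2(11) = 3.4594

Case 1: c = 2 < log_2(11) = 3.4594
T(n) = O(n^(log_2 11))

For T(n) = 11T(n/2) + O(n^2): log_2(11) = 3.4594. This is Case 1 of the Master Theorem (c < log_b(a), work dominated by leaves), giving O(n^(log_2 11)).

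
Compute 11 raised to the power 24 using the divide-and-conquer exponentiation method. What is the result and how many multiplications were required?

Computing 11^24 by squaring (build up from 11^1; each line after the first costs one multiplication):

11^1 = 11
11^2 = (11^1)^2 = 11^2 = 121
11^3 = 11 * 11^2 = 11 * 121 = 1331
11^6 = (11^3)^2 = 1331^2 = 1771561
11^12 = (11^6)^2 = 1771561^2 = 3138428376721
11^24 = (11^12)^2 = 3138428376721^2 = 9849732675807611094711841

Result: 9849732675807611094711841
Multiplications needed: 5 (5 lines after 11^1)

11^24 = 9849732675807611094711841. Using exponentiation by squaring, this requires 5 multiplications. The key idea: if the exponent is even, square the half-power; if odd, multiply by the base once.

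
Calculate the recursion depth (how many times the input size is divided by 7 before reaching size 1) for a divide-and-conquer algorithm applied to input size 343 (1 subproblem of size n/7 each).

For divide and conquer with division factor 7:

Problem sizes at each level:
Level 0: 343
Level 1: 49
Level 2: 7
Level 3: 1

The root is level 0 and the size-1 base case is level 3 (the tree spans levels 0 through 3, i.e. 4 levels counting the root), so the depth is the number of divisions: log_7(343) = 3

The recursion tree depth is log_7(343) = 3. At each level, the problem size is divided by 7, so it takes 3 divisions to reduce to a base case of size 1. The algorithm makes 1 recursive call at each level.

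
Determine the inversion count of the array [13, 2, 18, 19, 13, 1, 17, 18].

Finding inversions in [13, 2, 18, 19, 13, 1, 17, 18]:

(0, 1): arr[0]=13 > arr[1]=2
(0, 5): arr[0]=13 > arr[5]=1
(1, 5): arr[1]=2 > arr[5]=1
(2, 4): arr[2]=18 > arr[4]=13
(2, 5): arr[2]=18 > arr[5]=1
(2, 6): arr[2]=18 > arr[6]=17
(3, 4): arr[3]=19 > arr[4]=13
(3, 5): arr[3]=19 > arr[5]=1
(3, 6): arr[3]=19 > arr[6]=17
(3, 7): arr[3]=19 > arr[7]=18
(4, 5): arr[4]=13 > arr[5]=1

Total inversions: 11

The array has 11 inversion(s): (0,1), (0,5), (1,5), (2,4), (2,5), (2,6), (3,4), (3,5), (3,6), (3,7), (4,5). Each pair (i,j) satisfies i < j and arr[i] > arr[j].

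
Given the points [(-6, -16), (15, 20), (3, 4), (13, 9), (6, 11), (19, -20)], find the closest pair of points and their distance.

Computing all pairwise distances among 6 points:

d((-6, -16), (15, 20)) = 41.6773
d((-6, -16), (3, 4)) = 21.9317
d((-6, -16), (13, 9)) = 31.4006
d((-6, -16), (6, 11)) = 29.5466
d((-6, -16), (19, -20)) = 25.318
d((15, 20), (3, 4)) = 20.0
d((15, 20), (13, 9)) = 11.1803
d((15, 20), (6, 11)) = 12.7279
d((15, 20), (19, -20)) = 40.1995
d((3, 4), (13, 9)) = 11.1803
d((3, 4), (6, 11)) = 7.6158
d((3, 4), (19, -20)) = 28.8444
d((13, 9), (6, 11)) = 7.2801 <-- minimum
d((13, 9), (19, -20)) = 29.6142
d((6, 11), (19, -20)) = 33.6155

Closest pair: (13, 9) and (6, 11) with distance 7.2801

The closest pair is (13, 9) and (6, 11) with Euclidean distance 7.2801. For 6 points, brute-force pairwise comparison is shown above. For large n, the divide-and-conquer algorithm (sort by x, recurse on halves, check the dividing strip) achieves O(n log n).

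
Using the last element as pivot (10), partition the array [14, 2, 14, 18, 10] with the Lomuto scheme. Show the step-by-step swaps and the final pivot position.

Lomuto partition with pivot = 10:

Initial array: [14, 2, 14, 18, 10]

arr[0]=14 > 10: no swap
arr[1]=2 <= 10: swap with position 0, array becomes [2, 14, 14, 18, 10]
arr[2]=14 > 10: no swap
arr[3]=18 > 10: no swap

Place pivot at position 1: [2, 10, 14, 18, 14]
Pivot position: 1

After partitioning with pivot 10, the array becomes [2, 10, 14, 18, 14]. The pivot is placed at index 1. All elements to the left of the pivot are <= 10, and all elements to the right are > 10.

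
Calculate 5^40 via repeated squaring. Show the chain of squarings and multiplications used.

Computing 5^40 by squaring (build up from 5^1; each line after the first costs one multiplication):

5^1 = 5
5^2 = (5^1)^2 = 5^2 = 25
5^4 = (5^2)^2 = 25^2 = 625
5^5 = 5 * 5^4 = 5 * 625 = 3125
5^10 = (5^5)^2 = 3125^2 = 9765625
5^20 = (5^10)^2 = 9765625^2 = 95367431640625
5^40 = (5^20)^2 = 95367431640625^2 = 9094947017729282379150390625

Result: 9094947017729282379150390625
Multiplications needed: 6 (6 lines after 5^1)

5^40 = 9094947017729282379150390625. Using exponentiation by squaring, this requires 6 multiplications. The key idea: if the exponent is even, square the half-power; if odd, multiply by the base once.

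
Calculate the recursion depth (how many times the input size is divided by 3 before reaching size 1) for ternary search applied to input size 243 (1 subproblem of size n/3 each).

For divide and conquer with division factor 3:

Problem sizes at each level:
Level 0: 243
Level 1: 81
Level 2: 27
Level 3: 9
Level 4: 3
Level 5: 1

The root is level 0 and the size-1 base case is level 5 (the tree spans levels 0 through 5, i.e. 6 levels counting the root), so the depth is the number of divisions: log_3(243) = 5

The recursion tree depth is log_3(243) = 5. At each level, the problem size is divided by 3, so it takes 5 divisions to reduce to a base case of size 1. The algorithm makes 1 recursive call at each level.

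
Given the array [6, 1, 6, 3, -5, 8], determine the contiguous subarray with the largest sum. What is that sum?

Using Kadane's algorithm on [6, 1, 6, 3, -5, 8]:

Scanning through the array:
Position 1 (value 1): max_ending_here = 7, max_so_far = 7
Position 2 (value 6): max_ending_here = 13, max_so_far = 13
Position 3 (value 3): max_ending_here = 16, max_so_far = 16
Position 4 (value -5): max_ending_here = 11, max_so_far = 16
Position 5 (value 8): max_ending_here = 19, max_so_far = 19

Maximum subarray: [6, 1, 6, 3, -5, 8]
Maximum sum: 19

The maximum subarray is [6, 1, 6, 3, -5, 8] with sum 19. This subarray runs from index 0 to index 5.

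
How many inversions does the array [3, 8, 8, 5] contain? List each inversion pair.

Finding inversions in [3, 8, 8, 5]:

(1, 3): arr[1]=8 > arr[3]=5
(2, 3): arr[2]=8 > arr[3]=5

Total inversions: 2

The array has 2 inversion(s): (1,3), (2,3). Each pair (i,j) satisfies i < j and arr[i] > arr[j].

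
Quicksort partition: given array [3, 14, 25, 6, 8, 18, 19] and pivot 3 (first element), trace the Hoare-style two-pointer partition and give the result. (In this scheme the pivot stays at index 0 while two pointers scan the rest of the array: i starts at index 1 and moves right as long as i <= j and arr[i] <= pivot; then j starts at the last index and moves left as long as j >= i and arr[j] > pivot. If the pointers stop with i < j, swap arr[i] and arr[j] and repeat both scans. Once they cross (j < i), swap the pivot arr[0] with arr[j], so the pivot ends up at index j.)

Hoare-style two-pointer partition with pivot = 3:

Initial array: [3, 14, 25, 6, 8, 18, 19]

Pointers start at i = 1, j = 6.
i ends at 1, j ends at 0: the pointers have crossed (j < i), so scanning stops.

j = 0, so swapping arr[0] with arr[j] leaves the pivot at position 0: [3, 14, 25, 6, 8, 18, 19]
Pivot position: 0

After partitioning with pivot 3, the array becomes [3, 14, 25, 6, 8, 18, 19]. The pivot is placed at index 0. All elements to the left of the pivot are <= 3, and all elements to the right are > 3.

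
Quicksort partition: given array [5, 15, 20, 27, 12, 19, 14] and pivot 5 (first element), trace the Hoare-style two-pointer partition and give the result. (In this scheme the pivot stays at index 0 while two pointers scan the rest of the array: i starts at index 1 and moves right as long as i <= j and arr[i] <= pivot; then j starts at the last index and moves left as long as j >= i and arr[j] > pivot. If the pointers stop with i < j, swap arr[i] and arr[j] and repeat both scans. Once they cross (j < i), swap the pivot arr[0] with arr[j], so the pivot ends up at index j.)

Hoare-style two-pointer partition with pivot = 5:

Initial array: [5, 15, 20, 27, 12, 19, 14]

Pointers start at i = 1, j = 6.
i ends at 1, j ends at 0: the pointers have crossed (j < i), so scanning stops.

j = 0, so swapping arr[0] with arr[j] leaves the pivot at position 0: [5, 15, 20, 27, 12, 19, 14]
Pivot position: 0

After partitioning with pivot 5, the array becomes [5, 15, 20, 27, 12, 19, 14]. The pivot is placed at index 0. All elements to the left of the pivot are <= 5, and all elements to the right are > 5.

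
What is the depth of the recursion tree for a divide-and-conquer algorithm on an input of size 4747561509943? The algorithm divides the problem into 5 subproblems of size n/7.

For divide and conquer with division factor 7:

Problem sizes at each level:
Level 0: 4747561509943
Level 1: 678223072849
Level 2: 96889010407
Level 3: 13841287201
Level 4: 1977326743
Level 5: 282475249
Level 6: 40353607
Level 7: 5764801
Level 8: 823543
Level 9: 117649
Level 10: 16807
Level 11: 2401
Level 12: 343
Level 13: 49
Level 14: 7
Level 15: 1

The root is level 0 and the size-1 base case is level 15 (the tree spans levels 0 through 15, i.e. 16 levels counting the root), so the depth is the number of divisions: log_7(4747561509943) = 15

The recursion tree depth is log_7(4747561509943) = 15. At each level, the problem size is divided by 7, so it takes 15 divisions to reduce to a base case of size 1. The algorithm makes 5 recursive calls at each level.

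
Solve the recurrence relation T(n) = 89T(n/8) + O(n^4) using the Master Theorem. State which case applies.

Master Theorem for T(n) = 89T(n/8) + O(n^4):

a = 89, b = 8, c = 4
log_b(a) = log_8(89) = 2.1586

Case 3: c = 4 > log_8(89) = 2.1586
T(n) = O(n^4) = O(n^4)

For T(n) = 89T(n/8) + O(n^4): log_8(89) = 2.1586. This is Case 3 of the Master Theorem (c > log_b(a), work dominated by root), giving O(n^4).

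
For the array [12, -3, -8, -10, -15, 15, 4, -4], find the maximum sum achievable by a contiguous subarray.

Using Kadane's algorithm on [12, -3, -8, -10, -15, 15, 4, -4]:

Scanning through the array:
Position 1 (value -3): max_ending_here = 9, max_so_far = 12
Position 2 (value -8): max_ending_here = 1, max_so_far = 12
Position 3 (value -10): max_ending_here = -9, max_so_far = 12
Position 4 (value -15): max_ending_here = -15, max_so_far = 12
Position 5 (value 15): max_ending_here = 15, max_so_far = 15
Position 6 (value 4): max_ending_here = 19, max_so_far = 19
Position 7 (value -4): max_ending_here = 15, max_so_far = 19

Maximum subarray: [15, 4]
Maximum sum: 19

The maximum subarray is [15, 4] with sum 19. This subarray runs from index 5 to index 6.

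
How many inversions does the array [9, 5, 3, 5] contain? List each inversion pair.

Finding inversions in [9, 5, 3, 5]:

(0, 1): arr[0]=9 > arr[1]=5
(0, 2): arr[0]=9 > arr[2]=3
(0, 3): arr[0]=9 > arr[3]=5
(1, 2): arr[1]=5 > arr[2]=3

Total inversions: 4

The array has 4 inversion(s): (0,1), (0,2), (0,3), (1,2). Each pair (i,j) satisfies i < j and arr[i] > arr[j].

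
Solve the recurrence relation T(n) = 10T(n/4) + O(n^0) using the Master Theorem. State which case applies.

Master Theorem for T(n) = 10T(n/4) + O(n^0):

a = 10, b = 4, c = 0
log_b(a) = log_4(10) = 1.6610

Case 1: c = 0 < log_4(10) = 1.6610
T(n) = O(n^(log_4 10))

For T(n) = 10T(n/4) + O(n^0): log_4(10) = 1.6610. This is Case 1 of the Master Theorem (c < log_b(a), work dominated by leaves), giving O(n^(log_4 10)).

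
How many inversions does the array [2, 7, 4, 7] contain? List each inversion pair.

Finding inversions in [2, 7, 4, 7]:

(1, 2): arr[1]=7 > arr[2]=4

Total inversions: 1

The array has 1 inversion(s): (1,2). Each pair (i,j) satisfies i < j and arr[i] > arr[j].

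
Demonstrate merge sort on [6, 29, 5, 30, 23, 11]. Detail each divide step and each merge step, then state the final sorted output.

Merge sort trace:

Split: [6, 29, 5, 30, 23, 11] -> [6, 29, 5] and [30, 23, 11]
  Split: [6, 29, 5] -> [6] and [29, 5]
    Split: [29, 5] -> [29] and [5]
    Merge: [29] + [5] -> [5, 29]
  Merge: [6] + [5, 29] -> [5, 6, 29]
  Split: [30, 23, 11] -> [30] and [23, 11]
    Split: [23, 11] -> [23] and [11]
    Merge: [23] + [11] -> [11, 23]
  Merge: [30] + [11, 23] -> [11, 23, 30]
Merge: [5, 6, 29] + [11, 23, 30] -> [5, 6, 11, 23, 29, 30]

Final sorted array: [5, 6, 11, 23, 29, 30]

The merge sort proceeds by recursively splitting the array and merging sorted halves.
After all merges, the sorted array is [5, 6, 11, 23, 29, 30].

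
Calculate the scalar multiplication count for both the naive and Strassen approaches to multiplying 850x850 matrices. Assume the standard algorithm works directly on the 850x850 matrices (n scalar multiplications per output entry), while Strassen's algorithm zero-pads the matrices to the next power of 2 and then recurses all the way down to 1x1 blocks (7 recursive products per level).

Matrix multiplication for 850x850 matrices:

Strassen's algorithm requires power-of-2 dimensions. Pad 850x850 to 1024x1024 (next power of 2).

Standard algorithm: 850^3 = 614125000 multiplications
Strassen's algorithm: 7^(log2(1024)) = 7^10 = 282475249 multiplications
Savings: 614125000 - 282475249 = 331649751 multiplications

Standard: 614125000 multiplications (850^3). Strassen: 282475249 multiplications (7^10, after padding to 1024x1024). Strassen reduces 8 recursive multiplications to 7 at each level.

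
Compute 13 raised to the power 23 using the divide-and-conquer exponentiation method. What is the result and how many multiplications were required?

Computing 13^23 by squaring (build up from 13^1; each line after the first costs one multiplication):

13^1 = 13
13^2 = (13^1)^2 = 13^2 = 169
13^4 = (13^2)^2 = 169^2 = 28561
13^5 = 13 * 13^4 = 13 * 28561 = 371293
13^10 = (13^5)^2 = 371293^2 = 137858491849
13^11 = 13 * 13^10 = 13 * 137858491849 = 1792160394037
13^22 = (13^11)^2 = 1792160394037^2 = 3211838877954855105157369
13^23 = 13 * 13^22 = 13 * 3211838877954855105157369 = 41753905413413116367045797

Result: 41753905413413116367045797
Multiplications needed: 7 (7 lines after 13^1)

13^23 = 41753905413413116367045797. Using exponentiation by squaring, this requires 7 multiplications. The key idea: if the exponent is even, square the half-power; if odd, multiply by the base once.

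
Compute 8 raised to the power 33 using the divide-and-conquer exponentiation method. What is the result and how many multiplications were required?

Computing 8^33 by squaring (build up from 8^1; each line after the first costs one multiplication):

8^1 = 8
8^2 = (8^1)^2 = 8^2 = 64
8^4 = (8^2)^2 = 64^2 = 4096
8^8 = (8^4)^2 = 4096^2 = 16777216
8^16 = (8^8)^2 = 16777216^2 = 281474976710656
8^32 = (8^16)^2 = 281474976710656^2 = 79228162514264337593543950336
8^33 = 8 * 8^32 = 8 * 79228162514264337593543950336 = 633825300114114700748351602688

Result: 633825300114114700748351602688
Multiplications needed: 6 (6 lines after 8^1)

8^33 = 633825300114114700748351602688. Using exponentiation by squaring, this requires 6 multiplications. The key idea: if the exponent is even, square the half-power; if odd, multiply by the base once.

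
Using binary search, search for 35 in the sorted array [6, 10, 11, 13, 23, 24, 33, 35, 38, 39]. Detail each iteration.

Binary search for 35 in [6, 10, 11, 13, 23, 24, 33, 35, 38, 39]:

lo=0, hi=9, mid=4, arr[mid]=23 -> 23 < 35, search right half
lo=5, hi=9, mid=7, arr[mid]=35 -> Found target at index 7!

Binary search finds 35 at index 7 after 2 comparisons. The search repeatedly halves the search space by comparing with the middle element.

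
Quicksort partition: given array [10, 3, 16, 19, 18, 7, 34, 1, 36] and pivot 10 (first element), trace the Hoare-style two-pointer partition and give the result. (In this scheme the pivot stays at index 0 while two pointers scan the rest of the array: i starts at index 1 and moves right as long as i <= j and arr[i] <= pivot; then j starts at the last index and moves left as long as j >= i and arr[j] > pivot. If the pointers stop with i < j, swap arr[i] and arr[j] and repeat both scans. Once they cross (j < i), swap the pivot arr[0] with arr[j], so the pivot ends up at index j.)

Hoare-style two-pointer partition with pivot = 10:

Initial array: [10, 3, 16, 19, 18, 7, 34, 1, 36]

Pointers start at i = 1, j = 8.
i stops at index 2 (arr[2]=16 > 10), j stops at index 7 (arr[7]=1 <= 10): swap arr[2] and arr[7], array becomes [10, 3, 1, 19, 18, 7, 34, 16, 36]
i stops at index 3 (arr[3]=19 > 10), j stops at index 5 (arr[5]=7 <= 10): swap arr[3] and arr[5], array becomes [10, 3, 1, 7, 18, 19, 34, 16, 36]
i ends at 4, j ends at 3: the pointers have crossed (j < i), so scanning stops.

Swap pivot arr[0] with arr[3] to place pivot at position 3: [7, 3, 1, 10, 18, 19, 34, 16, 36]
Pivot position: 3

After partitioning with pivot 10, the array becomes [7, 3, 1, 10, 18, 19, 34, 16, 36]. The pivot is placed at index 3. All elements to the left of the pivot are <= 10, and all elements to the right are > 10.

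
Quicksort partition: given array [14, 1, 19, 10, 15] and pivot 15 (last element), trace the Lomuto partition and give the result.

Lomuto partition with pivot = 15:

Initial array: [14, 1, 19, 10, 15]

arr[0]=14 <= 15: swap with position 0, array becomes [14, 1, 19, 10, 15]
arr[1]=1 <= 15: swap with position 1, array becomes [14, 1, 19, 10, 15]
arr[2]=19 > 15: no swap
arr[3]=10 <= 15: swap with position 2, array becomes [14, 1, 10, 19, 15]

Place pivot at position 3: [14, 1, 10, 15, 19]
Pivot position: 3

After partitioning with pivot 15, the array becomes [14, 1, 10, 15, 19]. The pivot is placed at index 3. All elements to the left of the pivot are <= 15, and all elements to the right are > 15.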